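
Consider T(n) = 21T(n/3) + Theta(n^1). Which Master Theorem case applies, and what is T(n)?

Master Theorem for T(n) = 21T(n/3) + O(n^1):

a = 21, b = 3, c = 1
log_b(a) = log_3(21) = 2.7712

Case 1: c = 1 < log_3(21) = 2.7712
T(n) = O(n^(log_3 21))

For T(n) = 21T(n/3) + O(n^1): log_3(21) = 2.7712. This is Case 1 of the Master Theorem (c < log_b(a), work dominated by leaves), giving O(n^(log_3 21)).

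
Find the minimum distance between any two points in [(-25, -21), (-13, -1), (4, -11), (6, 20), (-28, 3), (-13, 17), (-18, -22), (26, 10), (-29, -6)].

Computing all pairwise distances among 9 points:

d((-25, -21), (-13, -1)) = 23.3238
d((-25, -21), (4, -11)) = 30.6757
d((-25, -21), (6, 20)) = 51.4004
d((-25, -21), (-28, 3)) = 24.1868
d((-25, -21), (-13, 17)) = 39.8497
d((-25, -21), (-18, -22)) = 7.0711 <-- minimum
d((-25, -21), (26, 10)) = 59.6825
d((-25, -21), (-29, -6)) = 15.5242
d((-13, -1), (4, -11)) = 19.7231
d((-13, -1), (6, 20)) = 28.3196
d((-13, -1), (-28, 3)) = 15.5242
d((-13, -1), (-13, 17)) = 18.0
d((-13, -1), (-18, -22)) = 21.587
d((-13, -1), (26, 10)) = 40.5216
d((-13, -1), (-29, -6)) = 16.7631
d((4, -11), (6, 20)) = 31.0644
d((4, -11), (-28, 3)) = 34.9285
d((4, -11), (-13, 17)) = 32.7567
d((4, -11), (-18, -22)) = 24.5967
d((4, -11), (26, 10)) = 30.4138
d((4, -11), (-29, -6)) = 33.3766
d((6, 20), (-28, 3)) = 38.0132
d((6, 20), (-13, 17)) = 19.2354
d((6, 20), (-18, -22)) = 48.3735
d((6, 20), (26, 10)) = 22.3607
d((6, 20), (-29, -6)) = 43.6005
d((-28, 3), (-13, 17)) = 20.5183
d((-28, 3), (-18, -22)) = 26.9258
d((-28, 3), (26, 10)) = 54.4518
d((-28, 3), (-29, -6)) = 9.0554
d((-13, 17), (-18, -22)) = 39.3192
d((-13, 17), (26, 10)) = 39.6232
d((-13, 17), (-29, -6)) = 28.0179
d((-18, -22), (26, 10)) = 54.4059
d((-18, -22), (-29, -6)) = 19.4165
d((26, 10), (-29, -6)) = 57.28

Closest pair: (-25, -21) and (-18, -22) with distance 7.0711

The closest pair is (-25, -21) and (-18, -22) with Euclidean distance 7.0711. For 9 points, brute-force pairwise comparison is shown above. For large n, the divide-and-conquer algorithm (sort by x, recurse on halves, check the dividing strip) achieves O(n log n).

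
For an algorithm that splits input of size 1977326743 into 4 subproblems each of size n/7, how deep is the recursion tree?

For divide and conquer with division factor 7:

Problem sizes at each level:
Level 0: 1977326743
Level 1: 282475249
Level 2: 40353607
Level 3: 5764801
Level 4: 823543
Level 5: 117649
Level 6: 16807
Level 7: 2401
Level 8: 343
Level 9: 49
Level 10: 7
Level 11: 1

The root is level 0 and the size-1 base case is level 11 (the tree spans levels 0 through 11, i.e. 12 levels counting the root), so the depth is the number of divisions: log_7(1977326743) = 11

The recursion tree depth is log_7(1977326743) = 11. At each level, the problem size is divided by 7, so it takes 11 divisions to reduce to a base case of size 1. The algorithm makes 4 recursive calls at each level.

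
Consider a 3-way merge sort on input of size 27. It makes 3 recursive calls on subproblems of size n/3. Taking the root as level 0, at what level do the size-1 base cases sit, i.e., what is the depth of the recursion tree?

For divide and conquer with division factor 3:

Problem sizes at each level:
Level 0: 27
Level 1: 9
Level 2: 3
Level 3: 1

The root is level 0 and the size-1 base case is level 3 (the tree spans levels 0 through 3, i.e. 4 levels counting the root), so the depth is the number of divisions: log_3(27) = 3

The recursion tree depth is log_3(27) = 3. At each level, the problem size is divided by 3, so it takes 3 divisions to reduce to a base case of size 1. The algorithm makes 3 recursive calls at each level.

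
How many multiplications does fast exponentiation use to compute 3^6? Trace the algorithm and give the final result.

Computing 3^6 by squaring (build up from 3^1; each line after the first costs one multiplication):

3^1 = 3
3^2 = (3^1)^2 = 3^2 = 9
3^3 = 3 * 3^2 = 3 * 9 = 27
3^6 = (3^3)^2 = 27^2 = 729

Result: 729
Multiplications needed: 3 (3 lines after 3^1)

3^6 = 729. Using exponentiation by squaring, this requires 3 multiplications. The key idea: if the exponent is even, square the half-power; if odd, multiply by the base once.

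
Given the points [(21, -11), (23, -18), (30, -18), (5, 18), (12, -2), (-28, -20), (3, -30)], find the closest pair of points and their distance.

Computing all pairwise distances among 7 points:

d((21, -11), (23, -18)) = 7.2801
d((21, -11), (30, -18)) = 11.4018
d((21, -11), (5, 18)) = 33.121
d((21, -11), (12, -2)) = 12.7279
d((21, -11), (-28, -20)) = 49.8197
d((21, -11), (3, -30)) = 26.1725
d((23, -18), (30, -18)) = 7.0 <-- minimum
d((23, -18), (5, 18)) = 40.2492
d((23, -18), (12, -2)) = 19.4165
d((23, -18), (-28, -20)) = 51.0392
d((23, -18), (3, -30)) = 23.3238
d((30, -18), (5, 18)) = 43.8292
d((30, -18), (12, -2)) = 24.0832
d((30, -18), (-28, -20)) = 58.0345
d((30, -18), (3, -30)) = 29.5466
d((5, 18), (12, -2)) = 21.1896
d((5, 18), (-28, -20)) = 50.3289
d((5, 18), (3, -30)) = 48.0416
d((12, -2), (-28, -20)) = 43.8634
d((12, -2), (3, -30)) = 29.4109
d((-28, -20), (3, -30)) = 32.573

Closest pair: (23, -18) and (30, -18) with distance 7.0

The closest pair is (23, -18) and (30, -18) with Euclidean distance 7.0. For 7 points, brute-force pairwise comparison is shown above. For large n, the divide-and-conquer algorithm (sort by x, recurse on halves, check the dividing strip) achieves O(n log n).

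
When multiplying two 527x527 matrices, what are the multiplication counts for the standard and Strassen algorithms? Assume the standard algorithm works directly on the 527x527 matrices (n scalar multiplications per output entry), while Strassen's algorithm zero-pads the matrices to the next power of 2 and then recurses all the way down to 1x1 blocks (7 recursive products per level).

Matrix multiplication for 527x527 matrices:

Strassen's algorithm requires power-of-2 dimensions. Pad 527x527 to 1024x1024 (next power of 2).

Standard algorithm: 527^3 = 146363183 multiplications
Strassen's algorithm: 7^(log2(1024)) = 7^10 = 282475249 multiplications
Difference: 146363183 - 282475249 = -136112066 (Strassen uses MORE here due to padding overhead — for small or just-over-power-of-2 n, padding can outweigh the per-level savings)

Standard: 146363183 multiplications (527^3). Strassen: 282475249 multiplications (7^10, after padding to 1024x1024). Strassen reduces 8 recursive multiplications to 7 at each level.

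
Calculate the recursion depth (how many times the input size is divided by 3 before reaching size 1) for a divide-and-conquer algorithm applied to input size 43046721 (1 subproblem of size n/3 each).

For divide and conquer with division factor 3:

Problem sizes at each level:
Level 0: 43046721
Level 1: 14348907
Level 2: 4782969
Level 3: 1594323
Level 4: 531441
Level 5: 177147
Level 6: 59049
Level 7: 19683
Level 8: 6561
Level 9: 2187
Level 10: 729
Level 11: 243
Level 12: 81
Level 13: 27
Level 14: 9
Level 15: 3
Level 16: 1

The root is level 0 and the size-1 base case is level 16 (the tree spans levels 0 through 16, i.e. 17 levels counting the root), so the depth is the number of divisions: log_3(43046721) = 16

The recursion tree depth is log_3(43046721) = 16. At each level, the problem size is divided by 3, so it takes 16 divisions to reduce to a base case of size 1. The algorithm makes 1 recursive call at each level.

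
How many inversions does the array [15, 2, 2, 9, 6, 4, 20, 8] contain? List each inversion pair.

Finding inversions in [15, 2, 2, 9, 6, 4, 20, 8]:

(0, 1): arr[0]=15 > arr[1]=2
(0, 2): arr[0]=15 > arr[2]=2
(0, 3): arr[0]=15 > arr[3]=9
(0, 4): arr[0]=15 > arr[4]=6
(0, 5): arr[0]=15 > arr[5]=4
(0, 7): arr[0]=15 > arr[7]=8
(3, 4): arr[3]=9 > arr[4]=6
(3, 5): arr[3]=9 > arr[5]=4
(3, 7): arr[3]=9 > arr[7]=8
(4, 5): arr[4]=6 > arr[5]=4
(6, 7): arr[6]=20 > arr[7]=8

Total inversions: 11

The array has 11 inversion(s): (0,1), (0,2), (0,3), (0,4), (0,5), (0,7), (3,4), (3,5), (3,7), (4,5), (6,7). Each pair (i,j) satisfies i < j and arr[i] > arr[j].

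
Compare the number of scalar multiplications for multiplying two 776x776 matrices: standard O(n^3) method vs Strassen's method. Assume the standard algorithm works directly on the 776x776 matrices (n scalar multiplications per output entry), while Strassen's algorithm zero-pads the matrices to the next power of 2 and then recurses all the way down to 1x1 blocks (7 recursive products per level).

Matrix multiplication for 776x776 matrices:

Strassen's algorithm requires power-of-2 dimensions. Pad 776x776 to 1024x1024 (next power of 2).

Standard algorithm: 776^3 = 467288576 multiplications
Strassen's algorithm: 7^(log2(1024)) = 7^10 = 282475249 multiplications
Savings: 467288576 - 282475249 = 184813327 multiplications

Standard: 467288576 multiplications (776^3). Strassen: 282475249 multiplications (7^10, after padding to 1024x1024). Strassen reduces 8 recursive multiplications to 7 at each level.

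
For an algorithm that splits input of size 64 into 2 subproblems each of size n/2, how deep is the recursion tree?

For divide and conquer with division factor 2:

Problem sizes at each level:
Level 0: 64
Level 1: 32
Level 2: 16
Level 3: 8
Level 4: 4
Level 5: 2
Level 6: 1

The root is level 0 and the size-1 base case is level 6 (the tree spans levels 0 through 6, i.e. 7 levels counting the root), so the depth is the number of divisions: log_2(64) = 6

The recursion tree depth is log_2(64) = 6. At each level, the problem size is divided by 2, so it takes 6 divisions to reduce to a base case of size 1. The algorithm makes 2 recursive calls at each level.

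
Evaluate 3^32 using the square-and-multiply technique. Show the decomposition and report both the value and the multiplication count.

Computing 3^32 by squaring (build up from 3^1; each line after the first costs one multiplication):

3^1 = 3
3^2 = (3^1)^2 = 3^2 = 9
3^4 = (3^2)^2 = 9^2 = 81
3^8 = (3^4)^2 = 81^2 = 6561
3^16 = (3^8)^2 = 6561^2 = 43046721
3^32 = (3^16)^2 = 43046721^2 = 1853020188851841

Result: 1853020188851841
Multiplications needed: 5 (5 lines after 3^1)

3^32 = 1853020188851841. Using exponentiation by squaring, this requires 5 multiplications. The key idea: if the exponent is even, square the half-power; if odd, multiply by the base once.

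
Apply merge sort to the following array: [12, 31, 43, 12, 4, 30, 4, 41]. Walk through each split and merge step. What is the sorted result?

Merge sort trace:

Split: [12, 31, 43, 12, 4, 30, 4, 41] -> [12, 31, 43, 12] and [4, 30, 4, 41]
  Split: [12, 31, 43, 12] -> [12, 31] and [43, 12]
    Split: [12, 31] -> [12] and [31]
    Merge: [12] + [31] -> [12, 31]
    Split: [43, 12] -> [43] and [12]
    Merge: [43] + [12] -> [12, 43]
  Merge: [12, 31] + [12, 43] -> [12, 12, 31, 43]
  Split: [4, 30, 4, 41] -> [4, 30] and [4, 41]
    Split: [4, 30] -> [4] and [30]
    Merge: [4] + [30] -> [4, 30]
    Split: [4, 41] -> [4] and [41]
    Merge: [4] + [41] -> [4, 41]
  Merge: [4, 30] + [4, 41] -> [4, 4, 30, 41]
Merge: [12, 12, 31, 43] + [4, 4, 30, 41] -> [4, 4, 12, 12, 30, 31, 41, 43]

Final sorted array: [4, 4, 12, 12, 30, 31, 41, 43]

The merge sort proceeds by recursively splitting the array and merging sorted halves.
After all merges, the sorted array is [4, 4, 12, 12, 30, 31, 41, 43].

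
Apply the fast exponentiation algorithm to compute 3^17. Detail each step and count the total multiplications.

Computing 3^17 by squaring (build up from 3^1; each line after the first costs one multiplication):

3^1 = 3
3^2 = (3^1)^2 = 3^2 = 9
3^4 = (3^2)^2 = 9^2 = 81
3^8 = (3^4)^2 = 81^2 = 6561
3^16 = (3^8)^2 = 6561^2 = 43046721
3^17 = 3 * 3^16 = 3 * 43046721 = 129140163

Result: 129140163
Multiplications needed: 5 (5 lines after 3^1)

3^17 = 129140163. Using exponentiation by squaring, this requires 5 multiplications. The key idea: if the exponent is even, square the half-power; if odd, multiply by the base once.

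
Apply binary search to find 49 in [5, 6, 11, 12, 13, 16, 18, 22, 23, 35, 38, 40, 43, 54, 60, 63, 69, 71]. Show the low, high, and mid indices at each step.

Binary search for 49 in [5, 6, 11, 12, 13, 16, 18, 22, 23, 35, 38, 40, 43, 54, 60, 63, 69, 71]:

lo=0, hi=17, mid=8, arr[mid]=23 -> 23 < 49, search right half
lo=9, hi=17, mid=13, arr[mid]=54 -> 54 > 49, search left half
lo=9, hi=12, mid=10, arr[mid]=38 -> 38 < 49, search right half
lo=11, hi=12, mid=11, arr[mid]=40 -> 40 < 49, search right half
lo=12, hi=12, mid=12, arr[mid]=43 -> 43 < 49, search right half
lo=13 > hi=12, target 49 not found

Binary search determines that 49 is not in the array after 5 comparisons. The search space was exhausted without finding the target.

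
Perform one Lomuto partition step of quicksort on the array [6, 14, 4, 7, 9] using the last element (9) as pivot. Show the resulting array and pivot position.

Lomuto partition with pivot = 9:

Initial array: [6, 14, 4, 7, 9]

arr[0]=6 <= 9: swap with position 0, array becomes [6, 14, 4, 7, 9]
arr[1]=14 > 9: no swap
arr[2]=4 <= 9: swap with position 1, array becomes [6, 4, 14, 7, 9]
arr[3]=7 <= 9: swap with position 2, array becomes [6, 4, 7, 14, 9]

Place pivot at position 3: [6, 4, 7, 9, 14]
Pivot position: 3

After partitioning with pivot 9, the array becomes [6, 4, 7, 9, 14]. The pivot is placed at index 3. All elements to the left of the pivot are <= 9, and all elements to the right are > 9.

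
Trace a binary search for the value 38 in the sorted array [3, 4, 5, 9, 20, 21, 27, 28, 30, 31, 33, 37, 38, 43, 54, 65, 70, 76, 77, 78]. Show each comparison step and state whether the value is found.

Binary search for 38 in [3, 4, 5, 9, 20, 21, 27, 28, 30, 31, 33, 37, 38, 43, 54, 65, 70, 76, 77, 78]:

lo=0, hi=19, mid=9, arr[mid]=31 -> 31 < 38, search right half
lo=10, hi=19, mid=14, arr[mid]=54 -> 54 > 38, search left half
lo=10, hi=13, mid=11, arr[mid]=37 -> 37 < 38, search right half
lo=12, hi=13, mid=12, arr[mid]=38 -> Found target at index 12!

Binary search finds 38 at index 12 after 4 comparisons. The search repeatedly halves the search space by comparing with the middle element.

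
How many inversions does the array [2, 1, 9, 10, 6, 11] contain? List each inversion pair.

Finding inversions in [2, 1, 9, 10, 6, 11]:

(0, 1): arr[0]=2 > arr[1]=1
(2, 4): arr[2]=9 > arr[4]=6
(3, 4): arr[3]=10 > arr[4]=6

Total inversions: 3

The array has 3 inversion(s): (0,1), (2,4), (3,4). Each pair (i,j) satisfies i < j and arr[i] > arr[j].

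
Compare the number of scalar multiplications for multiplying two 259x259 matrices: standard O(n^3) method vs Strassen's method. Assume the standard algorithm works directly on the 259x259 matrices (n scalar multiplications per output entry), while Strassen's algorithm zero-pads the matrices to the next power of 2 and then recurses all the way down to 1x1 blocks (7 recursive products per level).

Matrix multiplication for 259x259 matrices:

Strassen's algorithm requires power-of-2 dimensions. Pad 259x259 to 512x512 (next power of 2).

Standard algorithm: 259^3 = 17373979 multiplications
Strassen's algorithm: 7^(log2(512)) = 7^9 = 40353607 multiplications
Difference: 17373979 - 40353607 = -22979628 (Strassen uses MORE here due to padding overhead — for small or just-over-power-of-2 n, padding can outweigh the per-level savings)

Standard: 17373979 multiplications (259^3). Strassen: 40353607 multiplications (7^9, after padding to 512x512). Strassen reduces 8 recursive multiplications to 7 at each level.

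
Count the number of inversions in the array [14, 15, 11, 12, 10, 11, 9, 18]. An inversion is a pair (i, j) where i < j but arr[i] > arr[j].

Finding inversions in [14, 15, 11, 12, 10, 11, 9, 18]:

(0, 2): arr[0]=14 > arr[2]=11
(0, 3): arr[0]=14 > arr[3]=12
(0, 4): arr[0]=14 > arr[4]=10
(0, 5): arr[0]=14 > arr[5]=11
(0, 6): arr[0]=14 > arr[6]=9
(1, 2): arr[1]=15 > arr[2]=11
(1, 3): arr[1]=15 > arr[3]=12
(1, 4): arr[1]=15 > arr[4]=10
(1, 5): arr[1]=15 > arr[5]=11
(1, 6): arr[1]=15 > arr[6]=9
(2, 4): arr[2]=11 > arr[4]=10
(2, 6): arr[2]=11 > arr[6]=9
(3, 4): arr[3]=12 > arr[4]=10
(3, 5): arr[3]=12 > arr[5]=11
(3, 6): arr[3]=12 > arr[6]=9
(4, 6): arr[4]=10 > arr[6]=9
(5, 6): arr[5]=11 > arr[6]=9

Total inversions: 17

The array has 17 inversion(s): (0,2), (0,3), (0,4), (0,5), (0,6), (1,2), (1,3), (1,4), (1,5), (1,6), (2,4), (2,6), (3,4), (3,5), (3,6), (4,6), (5,6). Each pair (i,j) satisfies i < j and arr[i] > arr[j].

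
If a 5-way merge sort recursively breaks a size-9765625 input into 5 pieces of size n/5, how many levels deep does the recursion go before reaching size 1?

For divide and conquer with division factor 5:

Problem sizes at each level:
Level 0: 9765625
Level 1: 1953125
Level 2: 390625
Level 3: 78125
Level 4: 15625
Level 5: 3125
Level 6: 625
Level 7: 125
Level 8: 25
Level 9: 5
Level 10: 1

The root is level 0 and the size-1 base case is level 10 (the tree spans levels 0 through 10, i.e. 11 levels counting the root), so the depth is the number of divisions: log_5(9765625) = 10

The recursion tree depth is log_5(9765625) = 10. At each level, the problem size is divided by 5, so it takes 10 divisions to reduce to a base case of size 1. The algorithm makes 5 recursive calls at each level.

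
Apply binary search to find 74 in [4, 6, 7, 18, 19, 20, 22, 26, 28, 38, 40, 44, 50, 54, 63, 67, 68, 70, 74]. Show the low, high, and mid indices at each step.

Binary search for 74 in [4, 6, 7, 18, 19, 20, 22, 26, 28, 38, 40, 44, 50, 54, 63, 67, 68, 70, 74]:

lo=0, hi=18, mid=9, arr[mid]=38 -> 38 < 74, search right half
lo=10, hi=18, mid=14, arr[mid]=63 -> 63 < 74, search right half
lo=15, hi=18, mid=16, arr[mid]=68 -> 68 < 74, search right half
lo=17, hi=18, mid=17, arr[mid]=70 -> 70 < 74, search right half
lo=18, hi=18, mid=18, arr[mid]=74 -> Found target at index 18!

Binary search finds 74 at index 18 after 5 comparisons. The search repeatedly halves the search space by comparing with the middle element.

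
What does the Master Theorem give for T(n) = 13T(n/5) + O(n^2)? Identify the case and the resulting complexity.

Master Theorem for T(n) = 13T(n/5) + O(n^2):

a = 13, b = 5, c = 2
log_b(a) = log_5(13) = 1.5937

Case 3: c = 2 > log_5(13) = 1.5937
T(n) = O(n^2) = O(n^2)

For T(n) = 13T(n/5) + O(n^2): log_5(13) = 1.5937. This is Case 3 of the Master Theorem (c > log_b(a), work dominated by root), giving O(n^2).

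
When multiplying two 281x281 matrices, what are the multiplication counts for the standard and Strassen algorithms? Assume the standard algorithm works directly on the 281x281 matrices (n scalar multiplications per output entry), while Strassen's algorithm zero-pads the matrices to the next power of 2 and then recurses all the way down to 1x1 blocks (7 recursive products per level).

Matrix multiplication for 281x281 matrices:

Strassen's algorithm requires power-of-2 dimensions. Pad 281x281 to 512x512 (next power of 2).

Standard algorithm: 281^3 = 22188041 multiplications
Strassen's algorithm: 7^(log2(512)) = 7^9 = 40353607 multiplications
Difference: 22188041 - 40353607 = -18165566 (Strassen uses MORE here due to padding overhead — for small or just-over-power-of-2 n, padding can outweigh the per-level savings)

Standard: 22188041 multiplications (281^3). Strassen: 40353607 multiplications (7^9, after padding to 512x512). Strassen reduces 8 recursive multiplications to 7 at each level.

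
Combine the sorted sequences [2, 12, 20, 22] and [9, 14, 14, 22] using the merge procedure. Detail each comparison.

Merging process:

Compare 2 vs 9: take 2 from left. Merged: [2]
Compare 12 vs 9: take 9 from right. Merged: [2, 9]
Compare 12 vs 14: take 12 from left. Merged: [2, 9, 12]
Compare 20 vs 14: take 14 from right. Merged: [2, 9, 12, 14]
Compare 20 vs 14: take 14 from right. Merged: [2, 9, 12, 14, 14]
Compare 20 vs 22: take 20 from left. Merged: [2, 9, 12, 14, 14, 20]
Compare 22 vs 22: take 22 from left. Merged: [2, 9, 12, 14, 14, 20, 22]
Append remaining from right: [22]. Merged: [2, 9, 12, 14, 14, 20, 22, 22]

Final merged array: [2, 9, 12, 14, 14, 20, 22, 22]
Total comparisons: 7

The merged array is [2, 9, 12, 14, 14, 20, 22, 22], requiring 7 comparisons. The merge step runs in O(n) time where n is the total number of elements.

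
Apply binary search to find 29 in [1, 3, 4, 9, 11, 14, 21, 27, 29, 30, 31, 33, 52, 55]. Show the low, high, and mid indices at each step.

Binary search for 29 in [1, 3, 4, 9, 11, 14, 21, 27, 29, 30, 31, 33, 52, 55]:

lo=0, hi=13, mid=6, arr[mid]=21 -> 21 < 29, search right half
lo=7, hi=13, mid=10, arr[mid]=31 -> 31 > 29, search left half
lo=7, hi=9, mid=8, arr[mid]=29 -> Found target at index 8!

Binary search finds 29 at index 8 after 3 comparisons. The search repeatedly halves the search space by comparing with the middle element.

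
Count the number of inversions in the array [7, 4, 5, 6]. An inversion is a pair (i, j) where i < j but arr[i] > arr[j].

Finding inversions in [7, 4, 5, 6]:

(0, 1): arr[0]=7 > arr[1]=4
(0, 2): arr[0]=7 > arr[2]=5
(0, 3): arr[0]=7 > arr[3]=6

Total inversions: 3

The array has 3 inversion(s): (0,1), (0,2), (0,3). Each pair (i,j) satisfies i < j and arr[i] > arr[j].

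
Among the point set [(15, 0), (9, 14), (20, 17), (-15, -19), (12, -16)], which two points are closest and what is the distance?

Computing all pairwise distances among 5 points:

d((15, 0), (9, 14)) = 15.2315
d((15, 0), (20, 17)) = 17.72
d((15, 0), (-15, -19)) = 35.5106
d((15, 0), (12, -16)) = 16.2788
d((9, 14), (20, 17)) = 11.4018 <-- minimum
d((9, 14), (-15, -19)) = 40.8044
d((9, 14), (12, -16)) = 30.1496
d((20, 17), (-15, -19)) = 50.2096
d((20, 17), (12, -16)) = 33.9559
d((-15, -19), (12, -16)) = 27.1662

Closest pair: (9, 14) and (20, 17) with distance 11.4018

The closest pair is (9, 14) and (20, 17) with Euclidean distance 11.4018. For 5 points, brute-force pairwise comparison is shown above. For large n, the divide-and-conquer algorithm (sort by x, recurse on halves, check the dividing strip) achieves O(n log n).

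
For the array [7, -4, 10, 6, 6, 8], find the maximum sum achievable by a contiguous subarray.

Using Kadane's algorithm on [7, -4, 10, 6, 6, 8]:

Scanning through the array:
Position 1 (value -4): max_ending_here = 3, max_so_far = 7
Position 2 (value 10): max_ending_here = 13, max_so_far = 13
Position 3 (value 6): max_ending_here = 19, max_so_far = 19
Position 4 (value 6): max_ending_here = 25, max_so_far = 25
Position 5 (value 8): max_ending_here = 33, max_so_far = 33

Maximum subarray: [7, -4, 10, 6, 6, 8]
Maximum sum: 33

The maximum subarray is [7, -4, 10, 6, 6, 8] with sum 33. This subarray runs from index 0 to index 5.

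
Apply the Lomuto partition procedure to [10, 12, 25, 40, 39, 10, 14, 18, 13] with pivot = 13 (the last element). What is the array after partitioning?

Lomuto partition with pivot = 13:

Initial array: [10, 12, 25, 40, 39, 10, 14, 18, 13]

arr[0]=10 <= 13: swap with position 0, array becomes [10, 12, 25, 40, 39, 10, 14, 18, 13]
arr[1]=12 <= 13: swap with position 1, array becomes [10, 12, 25, 40, 39, 10, 14, 18, 13]
arr[2]=25 > 13: no swap
arr[3]=40 > 13: no swap
arr[4]=39 > 13: no swap
arr[5]=10 <= 13: swap with position 2, array becomes [10, 12, 10, 40, 39, 25, 14, 18, 13]
arr[6]=14 > 13: no swap
arr[7]=18 > 13: no swap

Place pivot at position 3: [10, 12, 10, 13, 39, 25, 14, 18, 40]
Pivot position: 3

After partitioning with pivot 13, the array becomes [10, 12, 10, 13, 39, 25, 14, 18, 40]. The pivot is placed at index 3. All elements to the left of the pivot are <= 13, and all elements to the right are > 13.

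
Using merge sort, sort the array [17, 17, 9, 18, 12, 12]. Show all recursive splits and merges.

Merge sort trace:

Split: [17, 17, 9, 18, 12, 12] -> [17, 17, 9] and [18, 12, 12]
  Split: [17, 17, 9] -> [17] and [17, 9]
    Split: [17, 9] -> [17] and [9]
    Merge: [17] + [9] -> [9, 17]
  Merge: [17] + [9, 17] -> [9, 17, 17]
  Split: [18, 12, 12] -> [18] and [12, 12]
    Split: [12, 12] -> [12] and [12]
    Merge: [12] + [12] -> [12, 12]
  Merge: [18] + [12, 12] -> [12, 12, 18]
Merge: [9, 17, 17] + [12, 12, 18] -> [9, 12, 12, 17, 17, 18]

Final sorted array: [9, 12, 12, 17, 17, 18]

The merge sort proceeds by recursively splitting the array and merging sorted halves.
After all merges, the sorted array is [9, 12, 12, 17, 17, 18].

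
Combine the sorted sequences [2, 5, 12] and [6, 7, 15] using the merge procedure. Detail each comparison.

Merging process:

Compare 2 vs 6: take 2 from left. Merged: [2]
Compare 5 vs 6: take 5 from left. Merged: [2, 5]
Compare 12 vs 6: take 6 from right. Merged: [2, 5, 6]
Compare 12 vs 7: take 7 from right. Merged: [2, 5, 6, 7]
Compare 12 vs 15: take 12 from left. Merged: [2, 5, 6, 7, 12]
Append remaining from right: [15]. Merged: [2, 5, 6, 7, 12, 15]

Final merged array: [2, 5, 6, 7, 12, 15]
Total comparisons: 5

The merged array is [2, 5, 6, 7, 12, 15], requiring 5 comparisons. The merge step runs in O(n) time where n is the total number of elements.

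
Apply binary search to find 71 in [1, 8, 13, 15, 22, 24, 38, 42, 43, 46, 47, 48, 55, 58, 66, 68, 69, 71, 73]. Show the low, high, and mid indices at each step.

Binary search for 71 in [1, 8, 13, 15, 22, 24, 38, 42, 43, 46, 47, 48, 55, 58, 66, 68, 69, 71, 73]:

lo=0, hi=18, mid=9, arr[mid]=46 -> 46 < 71, search right half
lo=10, hi=18, mid=14, arr[mid]=66 -> 66 < 71, search right half
lo=15, hi=18, mid=16, arr[mid]=69 -> 69 < 71, search right half
lo=17, hi=18, mid=17, arr[mid]=71 -> Found target at index 17!

Binary search finds 71 at index 17 after 4 comparisons. The search repeatedly halves the search space by comparing with the middle element.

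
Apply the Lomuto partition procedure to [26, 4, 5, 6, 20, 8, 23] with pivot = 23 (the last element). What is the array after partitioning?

Lomuto partition with pivot = 23:

Initial array: [26, 4, 5, 6, 20, 8, 23]

arr[0]=26 > 23: no swap
arr[1]=4 <= 23: swap with position 0, array becomes [4, 26, 5, 6, 20, 8, 23]
arr[2]=5 <= 23: swap with position 1, array becomes [4, 5, 26, 6, 20, 8, 23]
arr[3]=6 <= 23: swap with position 2, array becomes [4, 5, 6, 26, 20, 8, 23]
arr[4]=20 <= 23: swap with position 3, array becomes [4, 5, 6, 20, 26, 8, 23]
arr[5]=8 <= 23: swap with position 4, array becomes [4, 5, 6, 20, 8, 26, 23]

Place pivot at position 5: [4, 5, 6, 20, 8, 23, 26]
Pivot position: 5

After partitioning with pivot 23, the array becomes [4, 5, 6, 20, 8, 23, 26]. The pivot is placed at index 5. All elements to the left of the pivot are <= 23, and all elements to the right are > 23.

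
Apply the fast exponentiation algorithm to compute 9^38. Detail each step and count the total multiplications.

Computing 9^38 by squaring (build up from 9^1; each line after the first costs one multiplication):

9^1 = 9
9^2 = (9^1)^2 = 9^2 = 81
9^4 = (9^2)^2 = 81^2 = 6561
9^8 = (9^4)^2 = 6561^2 = 43046721
9^9 = 9 * 9^8 = 9 * 43046721 = 387420489
9^18 = (9^9)^2 = 387420489^2 = 150094635296999121
9^19 = 9 * 9^18 = 9 * 150094635296999121 = 1350851717672992089
9^38 = (9^19)^2 = 1350851717672992089^2 = 1824800363140073127359051977856583921

Result: 1824800363140073127359051977856583921
Multiplications needed: 7 (7 lines after 9^1)

9^38 = 1824800363140073127359051977856583921. Using exponentiation by squaring, this requires 7 multiplications. The key idea: if the exponent is even, square the half-power; if odd, multiply by the base once.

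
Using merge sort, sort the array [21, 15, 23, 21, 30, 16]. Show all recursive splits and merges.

Merge sort trace:

Split: [21, 15, 23, 21, 30, 16] -> [21, 15, 23] and [21, 30, 16]
  Split: [21, 15, 23] -> [21] and [15, 23]
    Split: [15, 23] -> [15] and [23]
    Merge: [15] + [23] -> [15, 23]
  Merge: [21] + [15, 23] -> [15, 21, 23]
  Split: [21, 30, 16] -> [21] and [30, 16]
    Split: [30, 16] -> [30] and [16]
    Merge: [30] + [16] -> [16, 30]
  Merge: [21] + [16, 30] -> [16, 21, 30]
Merge: [15, 21, 23] + [16, 21, 30] -> [15, 16, 21, 21, 23, 30]

Final sorted array: [15, 16, 21, 21, 23, 30]

The merge sort proceeds by recursively splitting the array and merging sorted halves.
After all merges, the sorted array is [15, 16, 21, 21, 23, 30].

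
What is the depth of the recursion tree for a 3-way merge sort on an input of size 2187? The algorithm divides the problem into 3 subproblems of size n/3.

For divide and conquer with division factor 3:

Problem sizes at each level:
Level 0: 2187
Level 1: 729
Level 2: 243
Level 3: 81
Level 4: 27
Level 5: 9
Level 6: 3
Level 7: 1

The root is level 0 and the size-1 base case is level 7 (the tree spans levels 0 through 7, i.e. 8 levels counting the root), so the depth is the number of divisions: log_3(2187) = 7

The recursion tree depth is log_3(2187) = 7. At each level, the problem size is divided by 3, so it takes 7 divisions to reduce to a base case of size 1. The algorithm makes 3 recursive calls at each level.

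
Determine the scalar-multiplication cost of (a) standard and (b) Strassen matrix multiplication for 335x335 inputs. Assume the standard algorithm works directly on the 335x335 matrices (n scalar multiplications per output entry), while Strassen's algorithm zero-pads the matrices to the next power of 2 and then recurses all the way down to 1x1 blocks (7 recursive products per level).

Matrix multiplication for 335x335 matrices:

Strassen's algorithm requires power-of-2 dimensions. Pad 335x335 to 512x512 (next power of 2).

Standard algorithm: 335^3 = 37595375 multiplications
Strassen's algorithm: 7^(log2(512)) = 7^9 = 40353607 multiplications
Difference: 37595375 - 40353607 = -2758232 (Strassen uses MORE here due to padding overhead — for small or just-over-power-of-2 n, padding can outweigh the per-level savings)

Standard: 37595375 multiplications (335^3). Strassen: 40353607 multiplications (7^9, after padding to 512x512). Strassen reduces 8 recursive multiplications to 7 at each level.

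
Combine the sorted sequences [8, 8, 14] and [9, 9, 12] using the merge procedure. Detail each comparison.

Merging process:

Compare 8 vs 9: take 8 from left. Merged: [8]
Compare 8 vs 9: take 8 from left. Merged: [8, 8]
Compare 14 vs 9: take 9 from right. Merged: [8, 8, 9]
Compare 14 vs 9: take 9 from right. Merged: [8, 8, 9, 9]
Compare 14 vs 12: take 12 from right. Merged: [8, 8, 9, 9, 12]
Append remaining from left: [14]. Merged: [8, 8, 9, 9, 12, 14]

Final merged array: [8, 8, 9, 9, 12, 14]
Total comparisons: 5

The merged array is [8, 8, 9, 9, 12, 14], requiring 5 comparisons. The merge step runs in O(n) time where n is the total number of elements.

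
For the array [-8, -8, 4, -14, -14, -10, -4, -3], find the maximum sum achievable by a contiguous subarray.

Using Kadane's algorithm on [-8, -8, 4, -14, -14, -10, -4, -3]:

Scanning through the array:
Position 1 (value -8): max_ending_here = -8, max_so_far = -8
Position 2 (value 4): max_ending_here = 4, max_so_far = 4
Position 3 (value -14): max_ending_here = -10, max_so_far = 4
Position 4 (value -14): max_ending_here = -14, max_so_far = 4
Position 5 (value -10): max_ending_here = -10, max_so_far = 4
Position 6 (value -4): max_ending_here = -4, max_so_far = 4
Position 7 (value -3): max_ending_here = -3, max_so_far = 4

Maximum subarray: [4]
Maximum sum: 4

The maximum subarray is [4] with sum 4. This subarray runs from index 2 to index 2.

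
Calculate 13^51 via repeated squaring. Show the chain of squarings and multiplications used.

Computing 13^51 by squaring (build up from 13^1; each line after the first costs one multiplication):

13^1 = 13
13^2 = (13^1)^2 = 13^2 = 169
13^3 = 13 * 13^2 = 13 * 169 = 2197
13^6 = (13^3)^2 = 2197^2 = 4826809
13^12 = (13^6)^2 = 4826809^2 = 23298085122481
13^24 = (13^12)^2 = 23298085122481^2 = 542800770374370512771595361
13^25 = 13 * 13^24 = 13 * 542800770374370512771595361 = 7056410014866816666030739693
13^50 = (13^25)^2 = 7056410014866816666030739693^2 = 49792922297912707801714181535533618316401192004725734249
13^51 = 13 * 13^50 = 13 * 49792922297912707801714181535533618316401192004725734249 = 647307989872865201422284359961937038113215496061434545237

Result: 647307989872865201422284359961937038113215496061434545237
Multiplications needed: 8 (8 lines after 13^1)

13^51 = 647307989872865201422284359961937038113215496061434545237. Using exponentiation by squaring, this requires 8 multiplications. The key idea: if the exponent is even, square the half-power; if odd, multiply by the base once.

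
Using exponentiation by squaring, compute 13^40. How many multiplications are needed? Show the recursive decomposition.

Computing 13^40 by squaring (build up from 13^1; each line after the first costs one multiplication):

13^1 = 13
13^2 = (13^1)^2 = 13^2 = 169
13^4 = (13^2)^2 = 169^2 = 28561
13^5 = 13 * 13^4 = 13 * 28561 = 371293
13^10 = (13^5)^2 = 371293^2 = 137858491849
13^20 = (13^10)^2 = 137858491849^2 = 19004963774880799438801
13^40 = (13^20)^2 = 19004963774880799438801^2 = 361188648084531445929920877641340156544317601

Result: 361188648084531445929920877641340156544317601
Multiplications needed: 6 (6 lines after 13^1)

13^40 = 361188648084531445929920877641340156544317601. Using exponentiation by squaring, this requires 6 multiplications. The key idea: if the exponent is even, square the half-power; if odd, multiply by the base once.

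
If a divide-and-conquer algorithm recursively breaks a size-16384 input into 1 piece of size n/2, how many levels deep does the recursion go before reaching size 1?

For divide and conquer with division factor 2:

Problem sizes at each level:
Level 0: 16384
Level 1: 8192
Level 2: 4096
Level 3: 2048
Level 4: 1024
Level 5: 512
Level 6: 256
Level 7: 128
Level 8: 64
Level 9: 32
Level 10: 16
Level 11: 8
Level 12: 4
Level 13: 2
Level 14: 1

The root is level 0 and the size-1 base case is level 14 (the tree spans levels 0 through 14, i.e. 15 levels counting the root), so the depth is the number of divisions: log_2(16384) = 14

The recursion tree depth is log_2(16384) = 14. At each level, the problem size is divided by 2, so it takes 14 divisions to reduce to a base case of size 1. The algorithm makes 1 recursive call at each level.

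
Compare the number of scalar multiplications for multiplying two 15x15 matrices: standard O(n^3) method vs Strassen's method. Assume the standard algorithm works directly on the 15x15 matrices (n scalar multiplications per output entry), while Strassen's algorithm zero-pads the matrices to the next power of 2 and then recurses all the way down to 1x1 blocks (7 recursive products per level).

Matrix multiplication for 15x15 matrices:

Strassen's algorithm requires power-of-2 dimensions. Pad 15x15 to 16x16 (next power of 2).

Standard algorithm: 15^3 = 3375 multiplications
Strassen's algorithm: 7^(log2(16)) = 7^4 = 2401 multiplications
Savings: 3375 - 2401 = 974 multiplications

Standard: 3375 multiplications (15^3). Strassen: 2401 multiplications (7^4, after padding to 16x16). Strassen reduces 8 recursive multiplications to 7 at each level.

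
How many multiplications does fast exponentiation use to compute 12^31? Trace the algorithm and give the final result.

Computing 12^31 by squaring (build up from 12^1; each line after the first costs one multiplication):

12^1 = 12
12^2 = (12^1)^2 = 12^2 = 144
12^3 = 12 * 12^2 = 12 * 144 = 1728
12^6 = (12^3)^2 = 1728^2 = 2985984
12^7 = 12 * 12^6 = 12 * 2985984 = 35831808
12^14 = (12^7)^2 = 35831808^2 = 1283918464548864
12^15 = 12 * 12^14 = 12 * 1283918464548864 = 15407021574586368
12^30 = (12^15)^2 = 15407021574586368^2 = 237376313799769806328950291431424
12^31 = 12 * 12^30 = 12 * 237376313799769806328950291431424 = 2848515765597237675947403497177088

Result: 2848515765597237675947403497177088
Multiplications needed: 8 (8 lines after 12^1)

12^31 = 2848515765597237675947403497177088. Using exponentiation by squaring, this requires 8 multiplications. The key idea: if the exponent is even, square the half-power; if odd, multiply by the base once.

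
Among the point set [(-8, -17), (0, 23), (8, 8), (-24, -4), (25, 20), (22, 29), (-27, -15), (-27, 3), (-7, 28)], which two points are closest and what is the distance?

Computing all pairwise distances among 9 points:

d((-8, -17), (0, 23)) = 40.7922
d((-8, -17), (8, 8)) = 29.6816
d((-8, -17), (-24, -4)) = 20.6155
d((-8, -17), (25, 20)) = 49.5782
d((-8, -17), (22, 29)) = 54.9181
d((-8, -17), (-27, -15)) = 19.105
d((-8, -17), (-27, 3)) = 27.5862
d((-8, -17), (-7, 28)) = 45.0111
d((0, 23), (8, 8)) = 17.0
d((0, 23), (-24, -4)) = 36.1248
d((0, 23), (25, 20)) = 25.1794
d((0, 23), (22, 29)) = 22.8035
d((0, 23), (-27, -15)) = 46.6154
d((0, 23), (-27, 3)) = 33.6006
d((0, 23), (-7, 28)) = 8.6023
d((8, 8), (-24, -4)) = 34.176
d((8, 8), (25, 20)) = 20.8087
d((8, 8), (22, 29)) = 25.2389
d((8, 8), (-27, -15)) = 41.8808
d((8, 8), (-27, 3)) = 35.3553
d((8, 8), (-7, 28)) = 25.0
d((-24, -4), (25, 20)) = 54.5619
d((-24, -4), (22, 29)) = 56.6127
d((-24, -4), (-27, -15)) = 11.4018
d((-24, -4), (-27, 3)) = 7.6158 <-- minimum
d((-24, -4), (-7, 28)) = 36.2353
d((25, 20), (22, 29)) = 9.4868
d((25, 20), (-27, -15)) = 62.6817
d((25, 20), (-27, 3)) = 54.7083
d((25, 20), (-7, 28)) = 32.9848
d((22, 29), (-27, -15)) = 65.8559
d((22, 29), (-27, 3)) = 55.4707
d((22, 29), (-7, 28)) = 29.0172
d((-27, -15), (-27, 3)) = 18.0
d((-27, -15), (-7, 28)) = 47.4236
d((-27, 3), (-7, 28)) = 32.0156

Closest pair: (-24, -4) and (-27, 3) with distance 7.6158

The closest pair is (-24, -4) and (-27, 3) with Euclidean distance 7.6158. For 9 points, brute-force pairwise comparison is shown above. For large n, the divide-and-conquer algorithm (sort by x, recurse on halves, check the dividing strip) achieves O(n log n).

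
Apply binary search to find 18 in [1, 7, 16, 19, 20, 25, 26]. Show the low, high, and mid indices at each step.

Binary search for 18 in [1, 7, 16, 19, 20, 25, 26]:

lo=0, hi=6, mid=3, arr[mid]=19 -> 19 > 18, search left half
lo=0, hi=2, mid=1, arr[mid]=7 -> 7 < 18, search right half
lo=2, hi=2, mid=2, arr[mid]=16 -> 16 < 18, search right half
lo=3 > hi=2, target 18 not found

Binary search determines that 18 is not in the array after 3 comparisons. The search space was exhausted without finding the target.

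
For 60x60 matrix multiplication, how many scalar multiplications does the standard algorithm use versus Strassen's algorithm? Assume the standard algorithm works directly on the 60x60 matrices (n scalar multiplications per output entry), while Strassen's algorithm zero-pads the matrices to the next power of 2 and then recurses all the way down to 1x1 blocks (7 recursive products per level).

Matrix multiplication for 60x60 matrices:

Strassen's algorithm requires power-of-2 dimensions. Pad 60x60 to 64x64 (next power of 2).

Standard algorithm: 60^3 = 216000 multiplications
Strassen's algorithm: 7^(log2(64)) = 7^6 = 117649 multiplications
Savings: 216000 - 117649 = 98351 multiplications

Standard: 216000 multiplications (60^3). Strassen: 117649 multiplications (7^6, after padding to 64x64). Strassen reduces 8 recursive multiplications to 7 at each level.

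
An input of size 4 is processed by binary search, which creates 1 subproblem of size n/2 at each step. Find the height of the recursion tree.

For divide and conquer with division factor 2:

Problem sizes at each level:
Level 0: 4
Level 1: 2
Level 2: 1

The root is level 0 and the size-1 base case is level 2 (the tree spans levels 0 through 2, i.e. 3 levels counting the root), so the depth is the number of divisions: log_2(4) = 2

The recursion tree depth is log_2(4) = 2. At each level, the problem size is divided by 2, so it takes 2 divisions to reduce to a base case of size 1. The algorithm makes 1 recursive call at each level.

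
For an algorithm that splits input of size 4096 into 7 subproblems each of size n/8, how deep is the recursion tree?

For divide and conquer with division factor 8:

Problem sizes at each level:
Level 0: 4096
Level 1: 512
Level 2: 64
Level 3: 8
Level 4: 1

The root is level 0 and the size-1 base case is level 4 (the tree spans levels 0 through 4, i.e. 5 levels counting the root), so the depth is the number of divisions: log_8(4096) = 4

The recursion tree depth is log_8(4096) = 4. At each level, the problem size is divided by 8, so it takes 4 divisions to reduce to a base case of size 1. The algorithm makes 7 recursive calls at each level.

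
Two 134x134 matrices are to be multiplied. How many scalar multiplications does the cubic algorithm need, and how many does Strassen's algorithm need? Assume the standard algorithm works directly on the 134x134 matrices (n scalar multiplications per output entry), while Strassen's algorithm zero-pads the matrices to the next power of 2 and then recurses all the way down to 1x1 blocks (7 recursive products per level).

Matrix multiplication for 134x134 matrices:

Strassen's algorithm requires power-of-2 dimensions. Pad 134x134 to 256x256 (next power of 2).

Standard algorithm: 134^3 = 2406104 multiplications
Strassen's algorithm: 7^(log2(256)) = 7^8 = 5764801 multiplications
Difference: 2406104 - 5764801 = -3358697 (Strassen uses MORE here due to padding overhead — for small or just-over-power-of-2 n, padding can outweigh the per-level savings)

Standard: 2406104 multiplications (134^3). Strassen: 5764801 multiplications (7^8, after padding to 256x256). Strassen reduces 8 recursive multiplications to 7 at each level.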